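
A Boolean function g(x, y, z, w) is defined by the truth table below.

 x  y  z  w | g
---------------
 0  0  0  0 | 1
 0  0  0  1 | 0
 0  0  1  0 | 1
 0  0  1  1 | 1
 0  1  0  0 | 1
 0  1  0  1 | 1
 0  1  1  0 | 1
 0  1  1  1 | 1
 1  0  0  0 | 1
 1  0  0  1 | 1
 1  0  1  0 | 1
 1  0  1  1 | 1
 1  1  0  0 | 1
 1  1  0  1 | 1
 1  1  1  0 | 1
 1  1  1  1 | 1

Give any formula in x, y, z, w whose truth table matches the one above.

g(x, y, z, w) = NOT (((NOT x AND NOT y) AND NOT z) AND w)

Only row (0,0,0,1) gives 0. So g is 1 everywhere except there — the complement of the minterm ¬x·¬y·¬z·w.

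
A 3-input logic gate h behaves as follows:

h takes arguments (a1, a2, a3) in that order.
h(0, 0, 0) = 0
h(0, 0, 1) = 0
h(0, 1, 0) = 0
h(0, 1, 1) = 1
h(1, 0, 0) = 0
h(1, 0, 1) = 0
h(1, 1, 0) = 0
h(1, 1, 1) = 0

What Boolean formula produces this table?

h(a1, a2, a3) = (~a1 & a2) & a3

Only row (0,1,1) gives 1. That row's minterm ¬a1·a2·a3 is h directly.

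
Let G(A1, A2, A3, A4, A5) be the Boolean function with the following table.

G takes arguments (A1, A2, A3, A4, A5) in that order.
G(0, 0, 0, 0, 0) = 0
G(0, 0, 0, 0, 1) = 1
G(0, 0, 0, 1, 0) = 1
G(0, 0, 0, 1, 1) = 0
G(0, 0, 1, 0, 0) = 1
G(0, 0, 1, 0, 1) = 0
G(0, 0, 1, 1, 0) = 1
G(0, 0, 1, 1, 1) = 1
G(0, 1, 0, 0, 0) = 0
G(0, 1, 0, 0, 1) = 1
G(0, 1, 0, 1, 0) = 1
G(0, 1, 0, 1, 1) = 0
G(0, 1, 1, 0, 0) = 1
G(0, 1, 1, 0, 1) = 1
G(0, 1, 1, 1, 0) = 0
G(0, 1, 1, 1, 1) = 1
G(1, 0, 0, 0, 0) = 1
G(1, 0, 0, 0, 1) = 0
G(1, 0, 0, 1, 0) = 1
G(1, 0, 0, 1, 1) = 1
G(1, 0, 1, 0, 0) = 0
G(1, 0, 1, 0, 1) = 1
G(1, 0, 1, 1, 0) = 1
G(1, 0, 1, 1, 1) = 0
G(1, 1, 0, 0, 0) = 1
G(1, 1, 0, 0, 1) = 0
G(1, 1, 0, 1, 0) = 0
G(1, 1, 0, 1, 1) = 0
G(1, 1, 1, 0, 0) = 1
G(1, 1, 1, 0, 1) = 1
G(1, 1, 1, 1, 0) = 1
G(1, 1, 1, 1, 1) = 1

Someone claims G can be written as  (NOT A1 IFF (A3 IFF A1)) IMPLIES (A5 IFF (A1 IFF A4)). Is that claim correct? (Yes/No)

No

Test each input against both G and the formula:
  A1=0, A2=0, A3=0, A4=0, A5=0: formula gives 0, G = 0 ✓
  A1=0, A2=0, A3=0, A4=0, A5=1: formula gives 1, G = 1 ✓
  A1=0, A2=0, A3=0, A4=1, A5=0: formula gives 1, G = 1 ✓
  A1=0, A2=0, A3=0, A4=1, A5=1: formula gives 0, G = 0 ✓
  …
  A1=0, A2=0, A3=1, A4=0, A5=1: formula gives 1, but G = 0 ✗
Since they disagree at (0,0,1,0,1), the expression is not a correct formula for G.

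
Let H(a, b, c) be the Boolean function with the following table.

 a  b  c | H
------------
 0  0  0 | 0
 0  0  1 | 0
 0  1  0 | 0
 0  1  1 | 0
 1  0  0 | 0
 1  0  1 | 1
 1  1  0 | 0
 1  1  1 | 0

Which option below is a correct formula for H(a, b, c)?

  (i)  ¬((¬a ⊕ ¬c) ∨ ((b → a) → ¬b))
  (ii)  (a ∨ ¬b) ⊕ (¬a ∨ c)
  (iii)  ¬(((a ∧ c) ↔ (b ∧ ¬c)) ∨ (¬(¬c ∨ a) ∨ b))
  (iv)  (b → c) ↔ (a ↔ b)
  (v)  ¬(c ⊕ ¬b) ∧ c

(i) fails at (1,0,1): the formula yields 0, H is 1.
(ii) fails at (0,1,0): the formula yields 1, H is 0.
(iv) fails at (0,0,0): the formula yields 1, H is 0.
(v) fails at (0,0,1): the formula yields 1, H is 0.
(iii) is the remaining candidate, and it agrees with H on all 8 inputs.

iii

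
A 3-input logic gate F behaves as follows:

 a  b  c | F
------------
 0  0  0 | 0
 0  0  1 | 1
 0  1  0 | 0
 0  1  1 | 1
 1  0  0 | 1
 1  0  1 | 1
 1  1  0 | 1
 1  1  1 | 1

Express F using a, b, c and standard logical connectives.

F is 0 on only 2 rows — (0,0,0), (0,1,0). Writing each as a minterm (¬a·¬b·¬c, ¬a·b·¬c) and OR-ing them characterizes exactly where F=0, so F is the negation of that disjunction.

F(a, b, c) = ¬(((¬a ∧ ¬b) ∧ ¬c) ∨ ((¬a ∧ b) ∧ ¬c))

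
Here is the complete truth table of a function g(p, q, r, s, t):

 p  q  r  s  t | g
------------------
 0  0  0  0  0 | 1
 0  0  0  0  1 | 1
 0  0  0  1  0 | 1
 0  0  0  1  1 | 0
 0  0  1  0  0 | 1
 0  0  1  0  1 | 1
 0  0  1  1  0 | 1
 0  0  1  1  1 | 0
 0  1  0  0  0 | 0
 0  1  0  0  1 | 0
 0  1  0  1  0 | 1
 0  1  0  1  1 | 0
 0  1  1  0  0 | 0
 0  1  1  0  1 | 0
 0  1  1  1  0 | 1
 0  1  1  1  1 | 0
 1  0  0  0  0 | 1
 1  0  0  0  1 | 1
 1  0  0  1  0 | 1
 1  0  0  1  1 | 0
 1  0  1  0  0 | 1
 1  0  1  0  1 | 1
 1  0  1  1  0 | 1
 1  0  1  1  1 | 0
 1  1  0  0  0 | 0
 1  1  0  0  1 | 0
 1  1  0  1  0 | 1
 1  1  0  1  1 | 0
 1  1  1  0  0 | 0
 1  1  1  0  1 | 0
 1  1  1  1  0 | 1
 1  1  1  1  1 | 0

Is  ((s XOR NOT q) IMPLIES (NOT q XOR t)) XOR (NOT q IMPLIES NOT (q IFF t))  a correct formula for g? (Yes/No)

Yes

Check the formula against g row by row:
  p=0, q=0, r=0, s=0, t=0: formula gives 1, g = 1 ✓
  p=0, q=0, r=0, s=0, t=1: formula gives 1, g = 1 ✓
  p=0, q=0, r=0, s=1, t=0: formula gives 1, g = 1 ✓
  p=0, q=0, r=0, s=1, t=1: formula gives 0, g = 0 ✓
  …and likewise for the remaining 28 rows.
All 32 rows match — the expression computes g exactly.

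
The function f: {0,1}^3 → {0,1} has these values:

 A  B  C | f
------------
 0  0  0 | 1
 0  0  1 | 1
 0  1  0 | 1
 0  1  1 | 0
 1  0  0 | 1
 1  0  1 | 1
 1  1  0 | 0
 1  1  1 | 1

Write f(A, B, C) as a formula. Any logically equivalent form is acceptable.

f is 0 on only 2 rows — (0,1,1), (1,1,0). Writing each as a minterm (¬A·B·C, A·B·¬C) and OR-ing them characterizes exactly where f=0, so f is the negation of that disjunction.

f(A, B, C) = not (((not A and B) and C) or ((A and B) and not C))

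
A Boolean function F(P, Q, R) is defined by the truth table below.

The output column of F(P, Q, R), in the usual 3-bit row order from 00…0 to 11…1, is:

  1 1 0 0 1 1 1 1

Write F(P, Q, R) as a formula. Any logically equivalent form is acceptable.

F(P, Q, R) = ~(((~P & Q) & ~R) | ((~P & Q) & R))

F is 0 on only 2 rows — (0,1,0), (0,1,1). Writing each as a minterm (¬P·Q·¬R, ¬P·Q·R) and OR-ing them characterizes exactly where F=0, so F is the negation of that disjunction.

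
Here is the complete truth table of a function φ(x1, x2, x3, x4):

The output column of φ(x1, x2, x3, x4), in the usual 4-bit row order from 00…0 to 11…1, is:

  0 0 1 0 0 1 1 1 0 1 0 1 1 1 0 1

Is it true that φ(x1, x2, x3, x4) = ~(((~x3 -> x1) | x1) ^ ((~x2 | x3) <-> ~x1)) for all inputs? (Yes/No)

No

Check the formula against φ row by row:
  x1=0, x2=0, x3=0, x4=0: formula gives 0, φ = 0 ✓
  x1=0, x2=0, x3=0, x4=1: formula gives 0, φ = 0 ✓
  x1=0, x2=0, x3=1, x4=0: formula gives 1, φ = 1 ✓
  x1=0, x2=0, x3=1, x4=1: formula gives 1, but φ = 0 ✗
Row (0,0,1,1) is a counterexample, so the formula is not equivalent to φ.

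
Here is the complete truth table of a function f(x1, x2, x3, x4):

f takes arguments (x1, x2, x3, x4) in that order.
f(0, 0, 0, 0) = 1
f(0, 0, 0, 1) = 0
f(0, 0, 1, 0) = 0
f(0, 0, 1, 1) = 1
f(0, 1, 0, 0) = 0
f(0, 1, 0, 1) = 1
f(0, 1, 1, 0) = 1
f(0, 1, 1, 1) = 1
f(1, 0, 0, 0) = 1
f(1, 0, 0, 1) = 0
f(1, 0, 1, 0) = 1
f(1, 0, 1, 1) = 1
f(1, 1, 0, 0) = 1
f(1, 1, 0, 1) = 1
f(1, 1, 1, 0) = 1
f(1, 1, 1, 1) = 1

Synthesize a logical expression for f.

There are just 4 zero rows: (0,0,0,1), (0,0,1,0), (0,1,0,0), (1,0,0,1). Their minterms are ¬x1·¬x2·¬x3·x4, ¬x1·¬x2·x3·¬x4, ¬x1·x2·¬x3·¬x4, x1·¬x2·¬x3·x4; the OR of those covers precisely the 0-outputs, and negating it yields f.

f(x1, x2, x3, x4) = not ((((((not x1 and not x2) and not x3) and x4) or (((not x1 and not x2) and x3) and not x4)) or (((not x1 and x2) and not x3) and not x4)) or (((x1 and not x2) and not x3) and x4))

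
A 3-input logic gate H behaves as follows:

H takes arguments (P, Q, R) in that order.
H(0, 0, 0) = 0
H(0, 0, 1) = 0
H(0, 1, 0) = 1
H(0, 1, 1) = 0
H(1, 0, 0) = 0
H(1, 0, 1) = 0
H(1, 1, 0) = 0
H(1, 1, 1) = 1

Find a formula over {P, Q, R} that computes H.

H(P, Q, R) = ((P' · Q) · R') + ((P · Q) · R)

H=1 on 2 inputs: (0,1,0), (1,1,1). Reading each as a conjunction of literals (¬P·Q·¬R, P·Q·R) and taking the OR gives the canonical DNF.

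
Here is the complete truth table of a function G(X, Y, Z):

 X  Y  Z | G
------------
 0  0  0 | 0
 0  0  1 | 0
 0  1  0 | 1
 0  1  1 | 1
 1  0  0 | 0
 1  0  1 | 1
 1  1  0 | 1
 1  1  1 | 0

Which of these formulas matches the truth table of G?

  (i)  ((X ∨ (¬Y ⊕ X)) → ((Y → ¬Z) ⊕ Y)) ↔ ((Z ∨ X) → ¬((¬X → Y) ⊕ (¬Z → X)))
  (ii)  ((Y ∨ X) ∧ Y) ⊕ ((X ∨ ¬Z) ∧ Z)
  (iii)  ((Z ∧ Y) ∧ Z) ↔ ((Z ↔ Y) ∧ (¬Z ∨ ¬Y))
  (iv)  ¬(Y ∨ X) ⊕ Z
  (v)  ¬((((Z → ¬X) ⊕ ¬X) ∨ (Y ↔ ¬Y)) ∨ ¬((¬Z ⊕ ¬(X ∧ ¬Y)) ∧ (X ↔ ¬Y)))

ii

(i) disagrees with G on (0,0,0) (formula → 1, table → 0); rule it out.
(iii) disagrees with G on (0,0,1) (formula → 1, table → 0); rule it out.
(iv) disagrees with G on (0,0,0) (formula → 1, table → 0); rule it out.
(v) disagrees with G on (0,1,0) (formula → 0, table → 1); rule it out.
Only (ii) survives; checking it on all 8 rows confirms it matches G.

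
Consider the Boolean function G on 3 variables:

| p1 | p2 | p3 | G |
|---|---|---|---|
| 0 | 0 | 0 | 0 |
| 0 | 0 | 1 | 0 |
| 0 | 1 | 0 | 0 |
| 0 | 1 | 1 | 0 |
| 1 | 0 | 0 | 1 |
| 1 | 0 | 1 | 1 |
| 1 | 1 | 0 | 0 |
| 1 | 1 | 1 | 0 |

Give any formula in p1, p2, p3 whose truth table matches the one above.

The 1-rows are (1,0,0), (1,0,1). Each contributes one minterm — p1·¬p2·¬p3; p1·¬p2·p3 — and their disjunction is a sum-of-products form of G.

G(p1, p2, p3) = ((p1 & ~p2) & ~p3) | ((p1 & ~p2) & p3)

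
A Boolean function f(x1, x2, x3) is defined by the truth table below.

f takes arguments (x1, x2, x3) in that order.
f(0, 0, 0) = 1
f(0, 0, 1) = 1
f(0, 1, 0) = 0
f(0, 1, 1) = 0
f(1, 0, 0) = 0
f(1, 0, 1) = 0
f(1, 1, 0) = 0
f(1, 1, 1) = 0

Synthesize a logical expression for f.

f(x1, x2, x3) = ((x1' · x2') · x3') + ((x1' · x2') · x3)

Collect the rows where f=1 — (0,0,0), (0,0,1) — and write one minterm per row: ¬x1·¬x2·¬x3, ¬x1·¬x2·x3. Their union (logical OR) reproduces the table exactly.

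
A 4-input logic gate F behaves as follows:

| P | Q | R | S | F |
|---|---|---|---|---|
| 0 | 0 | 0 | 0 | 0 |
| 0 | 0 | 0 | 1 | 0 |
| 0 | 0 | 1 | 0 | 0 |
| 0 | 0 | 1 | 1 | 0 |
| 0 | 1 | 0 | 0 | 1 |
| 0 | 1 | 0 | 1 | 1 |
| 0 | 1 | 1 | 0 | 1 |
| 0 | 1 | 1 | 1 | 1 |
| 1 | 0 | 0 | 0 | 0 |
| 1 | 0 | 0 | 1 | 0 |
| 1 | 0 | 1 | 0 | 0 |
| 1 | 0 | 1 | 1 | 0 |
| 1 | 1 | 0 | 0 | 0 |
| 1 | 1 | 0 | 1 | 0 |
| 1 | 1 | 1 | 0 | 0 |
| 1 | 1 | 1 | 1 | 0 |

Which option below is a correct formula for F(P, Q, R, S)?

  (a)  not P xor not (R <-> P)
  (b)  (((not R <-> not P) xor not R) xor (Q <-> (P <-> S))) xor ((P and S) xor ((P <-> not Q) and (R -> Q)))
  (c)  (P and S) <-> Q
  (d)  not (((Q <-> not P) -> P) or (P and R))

d

(a) fails at (0,0,0,0): the formula yields 1, F is 0.
(b) fails at (0,0,0,1): the formula yields 1, F is 0.
(c) fails at (0,0,0,0): the formula yields 1, F is 0.
Only (d) survives; checking it on all 16 rows confirms it matches F.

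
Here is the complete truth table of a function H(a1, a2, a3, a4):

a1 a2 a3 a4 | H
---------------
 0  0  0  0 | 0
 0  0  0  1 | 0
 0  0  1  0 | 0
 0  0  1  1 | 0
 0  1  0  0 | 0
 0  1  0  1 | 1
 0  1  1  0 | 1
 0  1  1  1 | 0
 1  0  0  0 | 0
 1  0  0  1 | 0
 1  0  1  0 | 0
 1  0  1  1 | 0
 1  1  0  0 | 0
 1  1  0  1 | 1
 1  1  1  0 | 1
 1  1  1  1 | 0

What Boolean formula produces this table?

H=1 on 4 inputs: (0,1,0,1), (0,1,1,0), (1,1,0,1), (1,1,1,0). Reading each as a conjunction of literals (¬a1·a2·¬a3·a4, ¬a1·a2·a3·¬a4, a1·a2·¬a3·a4, a1·a2·a3·¬a4) and taking the OR gives the canonical DNF.

H(a1, a2, a3, a4) = (((((¬a1 ∧ a2) ∧ ¬a3) ∧ a4) ∨ (((¬a1 ∧ a2) ∧ a3) ∧ ¬a4)) ∨ (((a1 ∧ a2) ∧ ¬a3) ∧ a4)) ∨ (((a1 ∧ a2) ∧ a3) ∧ ¬a4)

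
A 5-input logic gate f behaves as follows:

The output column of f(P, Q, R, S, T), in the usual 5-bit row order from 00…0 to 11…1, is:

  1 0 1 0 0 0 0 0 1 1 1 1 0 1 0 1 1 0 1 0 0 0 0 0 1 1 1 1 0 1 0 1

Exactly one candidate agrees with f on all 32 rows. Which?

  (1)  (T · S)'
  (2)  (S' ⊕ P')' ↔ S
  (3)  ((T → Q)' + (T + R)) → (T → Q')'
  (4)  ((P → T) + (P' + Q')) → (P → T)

(1) fails at (0,0,0,0,1): the formula yields 1, f is 0.
(2) fails at (0,0,0,0,0): the formula yields 0, f is 1.
(4) fails at (0,0,0,0,1): the formula yields 1, f is 0.
That leaves (3). Evaluating it on every row reproduces the table of f exactly.

3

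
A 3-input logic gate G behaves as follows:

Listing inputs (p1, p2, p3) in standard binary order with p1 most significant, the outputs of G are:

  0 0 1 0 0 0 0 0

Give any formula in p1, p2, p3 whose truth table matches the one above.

G(p1, p2, p3) = (¬p1 ∧ p2) ∧ ¬p3

Only row (0,1,0) gives 1. That row's minterm ¬p1·p2·¬p3 is G directly.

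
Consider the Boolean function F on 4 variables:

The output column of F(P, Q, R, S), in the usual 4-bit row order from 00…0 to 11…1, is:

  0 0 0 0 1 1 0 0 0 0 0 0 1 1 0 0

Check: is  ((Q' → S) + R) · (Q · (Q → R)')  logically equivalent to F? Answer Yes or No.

Yes

Test each input against both F and the formula:
  P=0, Q=0, R=0, S=0: formula gives 0, F = 0 ✓
  P=0, Q=0, R=0, S=1: formula gives 0, F = 0 ✓
  P=0, Q=0, R=1, S=0: formula gives 0, F = 0 ✓
  P=0, Q=0, R=1, S=1: formula gives 0, F = 0 ✓
  … (the remaining 12 rows also agree.)
Every row agrees, so the formula is equivalent.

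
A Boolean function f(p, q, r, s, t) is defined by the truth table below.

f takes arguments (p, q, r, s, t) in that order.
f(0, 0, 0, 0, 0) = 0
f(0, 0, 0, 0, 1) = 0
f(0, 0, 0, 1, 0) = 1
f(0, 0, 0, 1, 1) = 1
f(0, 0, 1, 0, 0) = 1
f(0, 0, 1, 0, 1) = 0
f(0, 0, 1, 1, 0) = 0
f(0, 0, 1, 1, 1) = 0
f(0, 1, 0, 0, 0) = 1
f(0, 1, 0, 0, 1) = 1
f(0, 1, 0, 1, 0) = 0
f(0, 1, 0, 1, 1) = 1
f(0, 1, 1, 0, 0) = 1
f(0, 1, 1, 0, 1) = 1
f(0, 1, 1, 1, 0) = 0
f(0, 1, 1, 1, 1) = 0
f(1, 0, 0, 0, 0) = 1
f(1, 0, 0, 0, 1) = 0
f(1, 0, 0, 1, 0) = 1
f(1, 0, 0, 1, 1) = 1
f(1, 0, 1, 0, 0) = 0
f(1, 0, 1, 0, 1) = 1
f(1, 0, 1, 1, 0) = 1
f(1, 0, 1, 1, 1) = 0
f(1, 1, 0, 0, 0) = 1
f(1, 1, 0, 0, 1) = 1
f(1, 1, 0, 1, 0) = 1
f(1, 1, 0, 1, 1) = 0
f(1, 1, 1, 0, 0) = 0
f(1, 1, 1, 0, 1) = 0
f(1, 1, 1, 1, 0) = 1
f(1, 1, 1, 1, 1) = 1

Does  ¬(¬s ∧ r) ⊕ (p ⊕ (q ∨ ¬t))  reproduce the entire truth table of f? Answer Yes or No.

No

Evaluate ¬(¬s ∧ r) ⊕ (p ⊕ (q ∨ ¬t)) on each row and compare to f:
  p=0, q=0, r=0, s=0, t=0: formula gives 0, f = 0 ✓
  p=0, q=0, r=0, s=0, t=1: formula gives 1, but f = 0 ✗
Row (0,0,0,0,1) is a counterexample, so the formula is not equivalent to f.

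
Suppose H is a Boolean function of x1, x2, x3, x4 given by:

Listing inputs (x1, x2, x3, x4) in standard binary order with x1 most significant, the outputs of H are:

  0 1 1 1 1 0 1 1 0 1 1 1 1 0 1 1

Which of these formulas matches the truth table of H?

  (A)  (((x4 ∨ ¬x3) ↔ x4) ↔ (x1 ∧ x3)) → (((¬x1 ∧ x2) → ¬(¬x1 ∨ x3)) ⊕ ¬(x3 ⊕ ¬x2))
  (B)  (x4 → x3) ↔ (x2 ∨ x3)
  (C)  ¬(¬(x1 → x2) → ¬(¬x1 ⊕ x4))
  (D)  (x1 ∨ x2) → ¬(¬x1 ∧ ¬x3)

B

(A): at (0,0,0,0) it gives 1, but H = 0 — eliminated.
(C): at (0,0,0,1) it gives 0, but H = 1 — eliminated.
(D): at (0,0,0,0) it gives 1, but H = 0 — eliminated.
(B) is the remaining candidate, and it agrees with H on all 16 inputs.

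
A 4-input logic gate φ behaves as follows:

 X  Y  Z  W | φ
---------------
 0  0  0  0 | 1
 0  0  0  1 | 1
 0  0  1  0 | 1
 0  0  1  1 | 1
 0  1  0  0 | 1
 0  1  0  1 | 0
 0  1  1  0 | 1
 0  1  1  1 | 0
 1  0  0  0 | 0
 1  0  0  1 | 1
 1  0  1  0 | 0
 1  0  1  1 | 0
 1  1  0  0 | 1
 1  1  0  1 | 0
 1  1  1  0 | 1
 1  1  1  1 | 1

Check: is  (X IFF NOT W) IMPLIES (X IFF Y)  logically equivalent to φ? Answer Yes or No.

Evaluate (X IFF NOT W) IMPLIES (X IFF Y) on each row and compare to φ:
  X=0, Y=0, Z=0, W=0: formula gives 1, φ = 1 ✓
  X=0, Y=0, Z=0, W=1: formula gives 1, φ = 1 ✓
  X=0, Y=0, Z=1, W=0: formula gives 1, φ = 1 ✓
  X=0, Y=0, Z=1, W=1: formula gives 1, φ = 1 ✓
  …
  X=1, Y=0, Z=1, W=1: formula gives 1, but φ = 0 ✗
Since they disagree at (1,0,1,1), the expression is not a correct formula for φ.

No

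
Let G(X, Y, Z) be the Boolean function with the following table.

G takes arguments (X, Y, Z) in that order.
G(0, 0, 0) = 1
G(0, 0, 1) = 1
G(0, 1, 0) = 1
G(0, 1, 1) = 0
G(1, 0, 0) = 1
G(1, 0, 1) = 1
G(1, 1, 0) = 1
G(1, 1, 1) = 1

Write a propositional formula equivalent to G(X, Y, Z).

G(X, Y, Z) = ((X' · Y) · Z)'

G is 0 on exactly one input, (0,1,1), whose minterm is ¬X·Y·Z. So G is the negation of that single conjunction.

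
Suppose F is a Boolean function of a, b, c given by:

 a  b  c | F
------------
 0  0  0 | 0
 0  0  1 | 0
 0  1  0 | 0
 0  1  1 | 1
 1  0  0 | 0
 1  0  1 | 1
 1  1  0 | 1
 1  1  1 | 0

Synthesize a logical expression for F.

F=1 on 3 inputs: (0,1,1), (1,0,1), (1,1,0). Reading each as a conjunction of literals (¬a·b·c, a·¬b·c, a·b·¬c) and taking the OR gives the canonical DNF.

F(a, b, c) = (((¬a ∧ b) ∧ c) ∨ ((a ∧ ¬b) ∧ c)) ∨ ((a ∧ b) ∧ ¬c)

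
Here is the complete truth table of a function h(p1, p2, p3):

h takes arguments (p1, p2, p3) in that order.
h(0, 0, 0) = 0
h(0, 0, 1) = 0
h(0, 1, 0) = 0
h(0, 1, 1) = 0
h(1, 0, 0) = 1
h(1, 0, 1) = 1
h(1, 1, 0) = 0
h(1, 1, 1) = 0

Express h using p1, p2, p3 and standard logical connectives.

The 1-rows are (1,0,0), (1,0,1). Each contributes one minterm — p1·¬p2·¬p3; p1·¬p2·p3 — and their disjunction is a sum-of-products form of h.

h(p1, p2, p3) = ((p1 · p2') · p3') + ((p1 · p2') · p3)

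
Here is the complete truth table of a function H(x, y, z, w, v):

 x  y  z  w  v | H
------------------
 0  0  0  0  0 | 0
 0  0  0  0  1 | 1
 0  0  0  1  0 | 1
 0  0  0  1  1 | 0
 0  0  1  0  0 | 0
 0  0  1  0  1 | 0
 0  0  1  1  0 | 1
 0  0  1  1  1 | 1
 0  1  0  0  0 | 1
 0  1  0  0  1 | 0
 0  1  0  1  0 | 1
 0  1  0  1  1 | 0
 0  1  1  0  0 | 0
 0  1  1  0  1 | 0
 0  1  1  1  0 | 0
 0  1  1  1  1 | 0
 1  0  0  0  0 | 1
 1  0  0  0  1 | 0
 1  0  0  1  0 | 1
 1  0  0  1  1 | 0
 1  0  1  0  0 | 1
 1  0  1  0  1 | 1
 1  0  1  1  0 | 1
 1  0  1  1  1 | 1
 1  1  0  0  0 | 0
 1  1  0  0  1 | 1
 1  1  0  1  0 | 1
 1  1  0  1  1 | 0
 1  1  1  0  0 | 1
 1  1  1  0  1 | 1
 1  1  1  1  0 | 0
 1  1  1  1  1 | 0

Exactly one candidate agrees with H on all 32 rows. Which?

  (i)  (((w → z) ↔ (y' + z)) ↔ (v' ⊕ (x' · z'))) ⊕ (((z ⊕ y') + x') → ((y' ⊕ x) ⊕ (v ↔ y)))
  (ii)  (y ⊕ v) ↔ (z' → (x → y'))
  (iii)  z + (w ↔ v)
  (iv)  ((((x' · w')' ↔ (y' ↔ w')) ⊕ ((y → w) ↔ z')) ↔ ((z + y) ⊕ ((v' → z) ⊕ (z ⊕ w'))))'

iv

(i): at (0,0,0,0,1) it gives 0, but H = 1 — eliminated.
(ii): at (0,0,0,1,0) it gives 0, but H = 1 — eliminated.
(iii): at (0,0,0,0,0) it gives 1, but H = 0 — eliminated.
Only (iv) survives; checking it on all 32 rows confirms it matches H.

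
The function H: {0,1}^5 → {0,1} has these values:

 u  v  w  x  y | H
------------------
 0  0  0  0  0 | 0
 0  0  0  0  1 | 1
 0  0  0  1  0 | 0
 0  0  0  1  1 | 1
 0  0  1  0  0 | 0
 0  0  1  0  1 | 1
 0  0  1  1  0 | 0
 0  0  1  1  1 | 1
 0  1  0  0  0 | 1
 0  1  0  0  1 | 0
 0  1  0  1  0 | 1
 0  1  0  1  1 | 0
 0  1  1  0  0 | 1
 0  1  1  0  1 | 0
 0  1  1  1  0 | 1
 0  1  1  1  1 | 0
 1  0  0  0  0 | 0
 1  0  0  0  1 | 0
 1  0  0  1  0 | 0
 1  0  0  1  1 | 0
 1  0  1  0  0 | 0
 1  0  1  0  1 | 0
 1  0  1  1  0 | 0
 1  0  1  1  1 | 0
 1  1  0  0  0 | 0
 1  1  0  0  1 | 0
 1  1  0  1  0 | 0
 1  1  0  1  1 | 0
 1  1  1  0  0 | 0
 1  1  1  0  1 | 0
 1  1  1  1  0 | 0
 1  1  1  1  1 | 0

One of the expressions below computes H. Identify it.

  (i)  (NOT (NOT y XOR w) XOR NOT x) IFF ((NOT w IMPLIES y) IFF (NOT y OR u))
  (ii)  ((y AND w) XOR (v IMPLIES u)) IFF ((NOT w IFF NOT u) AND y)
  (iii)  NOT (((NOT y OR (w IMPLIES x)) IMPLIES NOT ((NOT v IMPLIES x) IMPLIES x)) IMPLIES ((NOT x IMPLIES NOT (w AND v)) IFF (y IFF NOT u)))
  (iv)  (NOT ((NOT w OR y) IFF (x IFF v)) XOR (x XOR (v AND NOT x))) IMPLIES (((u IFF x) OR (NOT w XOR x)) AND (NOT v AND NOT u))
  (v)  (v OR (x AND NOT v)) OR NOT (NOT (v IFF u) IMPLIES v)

(i) disagrees with H on (0,0,0,1,0) (formula → 1, table → 0); rule it out.
(iii) disagrees with H on (0,0,0,0,1) (formula → 0, table → 1); rule it out.
(iv) disagrees with H on (0,0,0,0,0) (formula → 1, table → 0); rule it out.
(v) disagrees with H on (0,0,0,0,1) (formula → 0, table → 1); rule it out.
That leaves (ii). Evaluating it on every row reproduces the table of H exactly.

ii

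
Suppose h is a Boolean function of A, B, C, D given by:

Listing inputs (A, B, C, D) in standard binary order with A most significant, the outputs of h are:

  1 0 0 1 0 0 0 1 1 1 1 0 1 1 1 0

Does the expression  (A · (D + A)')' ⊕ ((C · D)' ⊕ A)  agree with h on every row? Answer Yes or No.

Evaluate (A · (D + A)')' ⊕ ((C · D)' ⊕ A) on each row and compare to h:
  A=0, B=0, C=0, D=0: formula gives 0, but h = 1 ✗
Since they disagree at (0,0,0,0), the expression is not a correct formula for h.

No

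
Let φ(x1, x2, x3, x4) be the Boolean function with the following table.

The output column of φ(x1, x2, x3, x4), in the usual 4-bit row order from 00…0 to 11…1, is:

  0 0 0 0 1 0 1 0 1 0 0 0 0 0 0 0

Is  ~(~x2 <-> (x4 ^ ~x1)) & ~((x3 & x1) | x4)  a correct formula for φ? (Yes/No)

Test each input against both φ and the formula:
  x1=0, x2=0, x3=0, x4=0: formula gives 0, φ = 0 ✓
  x1=0, x2=0, x3=0, x4=1: formula gives 0, φ = 0 ✓
  x1=0, x2=0, x3=1, x4=0: formula gives 0, φ = 0 ✓
  x1=0, x2=0, x3=1, x4=1: formula gives 0, φ = 0 ✓
  … (the remaining 12 rows also agree.)
No disagreement on any input; they are logically equivalent.

Yes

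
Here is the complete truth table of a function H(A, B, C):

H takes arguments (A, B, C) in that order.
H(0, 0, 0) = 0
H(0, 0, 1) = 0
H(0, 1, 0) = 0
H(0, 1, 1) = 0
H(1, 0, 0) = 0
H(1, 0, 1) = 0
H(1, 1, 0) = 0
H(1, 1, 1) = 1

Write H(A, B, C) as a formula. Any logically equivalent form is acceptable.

The output is 1 only when every input is 1 — the AND of all inputs.

H(A, B, C) = (A & B) & C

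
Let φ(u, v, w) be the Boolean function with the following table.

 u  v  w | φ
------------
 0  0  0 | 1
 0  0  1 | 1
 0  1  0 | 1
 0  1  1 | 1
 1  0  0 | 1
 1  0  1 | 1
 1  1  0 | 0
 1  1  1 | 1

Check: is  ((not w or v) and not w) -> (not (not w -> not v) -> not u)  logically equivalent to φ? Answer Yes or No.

Yes

Check the formula against φ row by row:
  u=0, v=0, w=0: formula gives 1, φ = 1 ✓
  u=0, v=0, w=1: formula gives 1, φ = 1 ✓
  u=0, v=1, w=0: formula gives 1, φ = 1 ✓
  u=0, v=1, w=1: formula gives 1, φ = 1 ✓
  u=1, v=0, w=0: formula gives 1, φ = 1 ✓
  … (the remaining 3 rows also agree.)
No disagreement on any input; they are logically equivalent.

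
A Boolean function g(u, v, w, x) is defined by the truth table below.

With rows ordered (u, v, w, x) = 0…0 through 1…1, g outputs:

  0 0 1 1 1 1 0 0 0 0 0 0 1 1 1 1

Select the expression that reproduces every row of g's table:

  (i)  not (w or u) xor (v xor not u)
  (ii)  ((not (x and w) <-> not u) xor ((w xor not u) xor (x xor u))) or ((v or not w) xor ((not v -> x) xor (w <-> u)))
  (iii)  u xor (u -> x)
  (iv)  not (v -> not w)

i

(ii) disagrees with g on (0,0,0,1) (formula → 1, table → 0); rule it out.
(iii) disagrees with g on (0,0,0,0) (formula → 1, table → 0); rule it out.
(iv) disagrees with g on (0,0,1,0) (formula → 0, table → 1); rule it out.
(i) is the remaining candidate, and it agrees with g on all 16 inputs.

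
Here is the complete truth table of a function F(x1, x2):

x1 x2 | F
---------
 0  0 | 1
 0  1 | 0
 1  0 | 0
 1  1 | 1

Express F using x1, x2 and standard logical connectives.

F(x1, x2) = (x1 ⊕ x2)'

The output is 1 exactly when an even number of inputs are 1 — the complement of 2-way XOR.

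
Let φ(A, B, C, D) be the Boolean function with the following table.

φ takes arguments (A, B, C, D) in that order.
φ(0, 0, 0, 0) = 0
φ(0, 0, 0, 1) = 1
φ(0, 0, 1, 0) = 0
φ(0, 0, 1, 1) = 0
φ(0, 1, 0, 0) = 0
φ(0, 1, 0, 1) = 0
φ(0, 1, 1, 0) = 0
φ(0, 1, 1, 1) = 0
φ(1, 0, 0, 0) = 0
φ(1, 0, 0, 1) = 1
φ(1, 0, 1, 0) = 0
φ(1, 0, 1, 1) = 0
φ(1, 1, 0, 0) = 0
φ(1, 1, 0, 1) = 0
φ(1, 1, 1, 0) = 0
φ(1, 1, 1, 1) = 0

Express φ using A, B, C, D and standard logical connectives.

φ=1 on 2 inputs: (0,0,0,1), (1,0,0,1). Reading each as a conjunction of literals (¬A·¬B·¬C·D, A·¬B·¬C·D) and taking the OR gives the canonical DNF.

φ(A, B, C, D) = (((A' · B') · C') · D) + (((A · B') · C') · D)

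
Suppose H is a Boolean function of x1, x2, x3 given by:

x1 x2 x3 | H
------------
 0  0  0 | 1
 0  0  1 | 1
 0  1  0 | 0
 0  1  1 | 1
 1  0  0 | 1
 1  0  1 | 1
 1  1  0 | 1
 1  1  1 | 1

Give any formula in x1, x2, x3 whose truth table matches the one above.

H(x1, x2, x3) = ~((~x1 & x2) & ~x3)

H is 0 on exactly one input, (0,1,0), whose minterm is ¬x1·x2·¬x3. So H is the negation of that single conjunction.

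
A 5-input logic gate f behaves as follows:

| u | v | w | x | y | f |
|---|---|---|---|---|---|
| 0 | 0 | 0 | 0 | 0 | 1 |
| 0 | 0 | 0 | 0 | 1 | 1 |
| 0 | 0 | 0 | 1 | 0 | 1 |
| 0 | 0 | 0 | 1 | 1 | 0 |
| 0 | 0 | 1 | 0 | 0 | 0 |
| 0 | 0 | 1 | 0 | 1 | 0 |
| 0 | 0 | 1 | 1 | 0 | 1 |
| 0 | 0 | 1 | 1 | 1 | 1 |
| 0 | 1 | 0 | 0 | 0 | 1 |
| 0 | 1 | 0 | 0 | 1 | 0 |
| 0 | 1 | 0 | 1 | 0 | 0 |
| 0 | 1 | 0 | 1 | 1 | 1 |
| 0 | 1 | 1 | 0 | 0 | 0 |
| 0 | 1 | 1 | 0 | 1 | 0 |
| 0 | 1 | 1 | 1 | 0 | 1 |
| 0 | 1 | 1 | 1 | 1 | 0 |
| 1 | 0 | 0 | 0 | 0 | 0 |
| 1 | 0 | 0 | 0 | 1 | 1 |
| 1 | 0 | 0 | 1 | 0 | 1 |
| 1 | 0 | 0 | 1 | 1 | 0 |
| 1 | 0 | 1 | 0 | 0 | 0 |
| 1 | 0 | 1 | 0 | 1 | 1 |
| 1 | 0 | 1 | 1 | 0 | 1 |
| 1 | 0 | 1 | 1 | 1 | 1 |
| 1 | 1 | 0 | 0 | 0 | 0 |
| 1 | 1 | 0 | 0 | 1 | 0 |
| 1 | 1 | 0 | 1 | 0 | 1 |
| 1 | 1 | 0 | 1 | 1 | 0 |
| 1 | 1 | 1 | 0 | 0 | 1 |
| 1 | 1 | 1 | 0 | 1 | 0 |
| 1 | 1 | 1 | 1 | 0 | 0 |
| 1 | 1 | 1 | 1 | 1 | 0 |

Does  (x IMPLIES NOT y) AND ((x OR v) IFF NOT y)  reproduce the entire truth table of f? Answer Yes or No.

Evaluate (x IMPLIES NOT y) AND ((x OR v) IFF NOT y) on each row and compare to f:
  u=0, v=0, w=0, x=0, y=0: formula gives 0, but f = 1 ✗
Row (0,0,0,0,0) is a counterexample, so the formula is not equivalent to f.

No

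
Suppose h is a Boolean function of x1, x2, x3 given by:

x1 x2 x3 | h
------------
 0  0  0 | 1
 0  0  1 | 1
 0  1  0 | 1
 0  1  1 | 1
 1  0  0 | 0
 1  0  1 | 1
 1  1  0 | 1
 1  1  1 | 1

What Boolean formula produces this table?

h(x1, x2, x3) = ¬((x1 ∧ ¬x2) ∧ ¬x3)

Only row (1,0,0) gives 0. So h is 1 everywhere except there — the complement of the minterm x1·¬x2·¬x3.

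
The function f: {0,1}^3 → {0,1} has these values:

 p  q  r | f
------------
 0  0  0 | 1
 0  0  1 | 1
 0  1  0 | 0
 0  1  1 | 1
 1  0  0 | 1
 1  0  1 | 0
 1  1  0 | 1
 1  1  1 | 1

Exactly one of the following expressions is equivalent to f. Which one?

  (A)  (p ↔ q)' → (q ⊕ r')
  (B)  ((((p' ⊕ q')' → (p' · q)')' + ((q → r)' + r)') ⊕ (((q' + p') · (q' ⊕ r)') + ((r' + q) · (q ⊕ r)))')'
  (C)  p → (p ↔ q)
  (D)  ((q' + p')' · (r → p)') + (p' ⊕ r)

(B) fails at (0,1,0): the formula yields 1, f is 0.
(C) fails at (0,1,0): the formula yields 1, f is 0.
(D) fails at (0,0,1): the formula yields 0, f is 1.
(A) is the remaining candidate, and it agrees with f on all 8 inputs.

A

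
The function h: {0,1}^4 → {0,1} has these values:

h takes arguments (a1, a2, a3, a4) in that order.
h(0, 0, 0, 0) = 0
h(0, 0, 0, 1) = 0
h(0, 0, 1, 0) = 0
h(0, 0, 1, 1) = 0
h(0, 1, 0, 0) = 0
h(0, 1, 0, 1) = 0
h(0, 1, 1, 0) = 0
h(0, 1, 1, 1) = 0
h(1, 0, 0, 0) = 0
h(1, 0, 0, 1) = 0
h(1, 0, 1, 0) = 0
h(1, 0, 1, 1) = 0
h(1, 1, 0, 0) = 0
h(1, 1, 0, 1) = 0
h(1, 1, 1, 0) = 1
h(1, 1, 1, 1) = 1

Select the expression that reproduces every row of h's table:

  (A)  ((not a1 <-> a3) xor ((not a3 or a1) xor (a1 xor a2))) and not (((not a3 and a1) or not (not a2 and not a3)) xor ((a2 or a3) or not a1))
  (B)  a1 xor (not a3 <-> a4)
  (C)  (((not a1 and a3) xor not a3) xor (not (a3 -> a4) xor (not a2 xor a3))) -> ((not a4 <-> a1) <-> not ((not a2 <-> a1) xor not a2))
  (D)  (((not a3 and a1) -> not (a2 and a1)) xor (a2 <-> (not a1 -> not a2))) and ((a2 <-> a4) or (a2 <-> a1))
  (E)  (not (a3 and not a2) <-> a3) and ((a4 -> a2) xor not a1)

(A): at (0,0,1,0) it gives 1, but h = 0 — eliminated.
(B): at (0,0,0,1) it gives 1, but h = 0 — eliminated.
(C): at (0,0,0,0) it gives 1, but h = 0 — eliminated.
(D): at (0,0,0,0) it gives 1, but h = 0 — eliminated.
(E) is the remaining candidate, and it agrees with h on all 16 inputs.

E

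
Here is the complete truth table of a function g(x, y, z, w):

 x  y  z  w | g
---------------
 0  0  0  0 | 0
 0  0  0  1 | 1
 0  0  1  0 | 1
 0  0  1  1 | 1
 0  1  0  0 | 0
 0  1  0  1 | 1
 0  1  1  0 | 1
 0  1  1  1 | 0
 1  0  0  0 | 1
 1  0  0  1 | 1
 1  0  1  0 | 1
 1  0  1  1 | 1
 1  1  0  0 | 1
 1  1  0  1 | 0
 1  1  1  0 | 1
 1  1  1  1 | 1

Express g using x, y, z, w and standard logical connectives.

The 0-rows are (0,0,0,0), (0,1,0,0), (0,1,1,1), (1,1,0,1). Take each as a conjunction (¬x·¬y·¬z·¬w, ¬x·y·¬z·¬w, ¬x·y·z·w, x·y·¬z·w), form their disjunction, and complement — that gives a formula that is 1 everywhere g is.

g(x, y, z, w) = ~((((((~x & ~y) & ~z) & ~w) | (((~x & y) & ~z) & ~w)) | (((~x & y) & z) & w)) | (((x & y) & ~z) & w))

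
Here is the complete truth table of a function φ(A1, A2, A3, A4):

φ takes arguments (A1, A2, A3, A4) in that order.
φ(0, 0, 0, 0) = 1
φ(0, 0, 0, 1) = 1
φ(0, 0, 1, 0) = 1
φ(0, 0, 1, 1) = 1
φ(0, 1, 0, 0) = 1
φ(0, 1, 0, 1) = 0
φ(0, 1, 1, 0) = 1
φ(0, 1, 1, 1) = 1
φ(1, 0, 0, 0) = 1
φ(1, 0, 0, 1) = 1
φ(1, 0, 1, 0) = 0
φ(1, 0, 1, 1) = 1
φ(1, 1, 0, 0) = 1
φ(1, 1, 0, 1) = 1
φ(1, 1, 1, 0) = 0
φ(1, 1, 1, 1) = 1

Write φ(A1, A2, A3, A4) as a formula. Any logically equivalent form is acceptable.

φ is 0 on only 3 rows — (0,1,0,1), (1,0,1,0), (1,1,1,0). Writing each as a minterm (¬A1·A2·¬A3·A4, A1·¬A2·A3·¬A4, A1·A2·A3·¬A4) and OR-ing them characterizes exactly where φ=0, so φ is the negation of that disjunction.

φ(A1, A2, A3, A4) = ¬(((((¬A1 ∧ A2) ∧ ¬A3) ∧ A4) ∨ (((A1 ∧ ¬A2) ∧ A3) ∧ ¬A4)) ∨ (((A1 ∧ A2) ∧ A3) ∧ ¬A4))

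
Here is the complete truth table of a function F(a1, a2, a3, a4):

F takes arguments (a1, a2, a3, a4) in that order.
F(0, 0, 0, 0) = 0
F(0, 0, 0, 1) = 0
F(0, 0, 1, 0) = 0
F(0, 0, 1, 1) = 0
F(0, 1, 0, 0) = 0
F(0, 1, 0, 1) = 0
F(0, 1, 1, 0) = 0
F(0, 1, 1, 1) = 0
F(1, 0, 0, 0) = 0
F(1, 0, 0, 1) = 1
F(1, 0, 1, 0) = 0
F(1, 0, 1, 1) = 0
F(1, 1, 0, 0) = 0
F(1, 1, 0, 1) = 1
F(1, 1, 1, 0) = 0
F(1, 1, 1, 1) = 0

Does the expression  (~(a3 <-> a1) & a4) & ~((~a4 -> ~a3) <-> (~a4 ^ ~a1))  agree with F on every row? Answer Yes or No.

Check the formula against F row by row:
  a1=0, a2=0, a3=0, a4=0: formula gives 0, F = 0 ✓
  a1=0, a2=0, a3=0, a4=1: formula gives 0, F = 0 ✓
  a1=0, a2=0, a3=1, a4=0: formula gives 0, F = 0 ✓
  a1=0, a2=0, a3=1, a4=1: formula gives 0, F = 0 ✓
  … (the remaining 12 rows also agree.)
No disagreement on any input; they are logically equivalent.

Yes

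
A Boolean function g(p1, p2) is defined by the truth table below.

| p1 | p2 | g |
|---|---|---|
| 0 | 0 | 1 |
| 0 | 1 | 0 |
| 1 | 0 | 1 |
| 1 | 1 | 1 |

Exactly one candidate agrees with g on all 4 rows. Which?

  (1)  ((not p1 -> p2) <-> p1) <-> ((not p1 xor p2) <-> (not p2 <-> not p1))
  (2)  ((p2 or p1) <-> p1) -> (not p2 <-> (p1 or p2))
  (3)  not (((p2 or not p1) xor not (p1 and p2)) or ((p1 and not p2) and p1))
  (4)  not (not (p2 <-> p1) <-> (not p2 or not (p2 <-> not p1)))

(2): at (0,0) it gives 0, but g = 1 — eliminated.
(3): at (0,1) it gives 1, but g = 0 — eliminated.
(4): at (0,1) it gives 1, but g = 0 — eliminated.
That leaves (1). Evaluating it on every row reproduces the table of g exactly.

1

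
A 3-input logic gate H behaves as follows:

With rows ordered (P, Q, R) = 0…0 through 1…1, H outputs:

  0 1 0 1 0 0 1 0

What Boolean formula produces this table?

H(P, Q, R) = (((~P & ~Q) & R) | ((~P & Q) & R)) | ((P & Q) & ~R)

The 1-rows are (0,0,1), (0,1,1), (1,1,0). Each contributes one minterm — ¬P·¬Q·R; ¬P·Q·R; P·Q·¬R — and their disjunction is a sum-of-products form of H.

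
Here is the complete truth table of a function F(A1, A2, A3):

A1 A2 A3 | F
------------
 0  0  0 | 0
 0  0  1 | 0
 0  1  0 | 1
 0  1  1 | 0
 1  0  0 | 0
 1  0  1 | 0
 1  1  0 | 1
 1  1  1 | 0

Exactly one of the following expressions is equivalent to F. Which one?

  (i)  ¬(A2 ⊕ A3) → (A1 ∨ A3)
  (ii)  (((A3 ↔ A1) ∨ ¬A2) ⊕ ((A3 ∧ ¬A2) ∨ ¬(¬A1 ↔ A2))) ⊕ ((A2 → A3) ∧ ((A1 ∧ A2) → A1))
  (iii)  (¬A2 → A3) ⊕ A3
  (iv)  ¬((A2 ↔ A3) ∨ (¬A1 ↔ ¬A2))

(i): at (0,0,1) it gives 1, but F = 0 — eliminated.
(ii): at (0,0,0) it gives 1, but F = 0 — eliminated.
(iv): at (1,0,1) it gives 1, but F = 0 — eliminated.
Only (iii) survives; checking it on all 8 rows confirms it matches F.

iii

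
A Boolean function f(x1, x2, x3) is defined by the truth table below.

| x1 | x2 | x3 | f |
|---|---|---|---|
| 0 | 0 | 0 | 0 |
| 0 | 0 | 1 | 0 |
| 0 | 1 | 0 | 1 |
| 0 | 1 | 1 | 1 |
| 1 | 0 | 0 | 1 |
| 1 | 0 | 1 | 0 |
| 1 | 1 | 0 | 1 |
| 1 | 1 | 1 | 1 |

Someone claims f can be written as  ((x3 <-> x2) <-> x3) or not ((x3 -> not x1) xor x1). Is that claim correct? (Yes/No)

Yes

Test each input against both f and the formula:
  x1=0, x2=0, x3=0: formula gives 0, f = 0 ✓
  x1=0, x2=0, x3=1: formula gives 0, f = 0 ✓
  x1=0, x2=1, x3=0: formula gives 1, f = 1 ✓
  x1=0, x2=1, x3=1: formula gives 1, f = 1 ✓
  x1=1, x2=0, x3=0: formula gives 1, f = 1 ✓
  … (the remaining 3 rows also agree.)
Every row agrees, so the formula is equivalent.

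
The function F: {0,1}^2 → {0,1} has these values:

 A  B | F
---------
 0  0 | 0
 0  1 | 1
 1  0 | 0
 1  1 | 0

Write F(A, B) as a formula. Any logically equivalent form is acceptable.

1 only at (0,1): NOT A AND B.

F(A, B) = A' · B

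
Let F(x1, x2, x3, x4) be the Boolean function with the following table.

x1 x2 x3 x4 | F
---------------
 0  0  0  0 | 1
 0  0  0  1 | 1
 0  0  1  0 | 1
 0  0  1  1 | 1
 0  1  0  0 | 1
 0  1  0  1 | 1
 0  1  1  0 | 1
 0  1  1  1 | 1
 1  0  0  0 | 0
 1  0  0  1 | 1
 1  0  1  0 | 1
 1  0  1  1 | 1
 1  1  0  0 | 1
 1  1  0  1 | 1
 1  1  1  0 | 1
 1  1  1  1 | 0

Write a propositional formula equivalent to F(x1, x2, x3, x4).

There are just 2 zero rows: (1,0,0,0), (1,1,1,1). Their minterms are x1·¬x2·¬x3·¬x4, x1·x2·x3·x4; the OR of those covers precisely the 0-outputs, and negating it yields F.

F(x1, x2, x3, x4) = ¬((((x1 ∧ ¬x2) ∧ ¬x3) ∧ ¬x4) ∨ (((x1 ∧ x2) ∧ x3) ∧ x4))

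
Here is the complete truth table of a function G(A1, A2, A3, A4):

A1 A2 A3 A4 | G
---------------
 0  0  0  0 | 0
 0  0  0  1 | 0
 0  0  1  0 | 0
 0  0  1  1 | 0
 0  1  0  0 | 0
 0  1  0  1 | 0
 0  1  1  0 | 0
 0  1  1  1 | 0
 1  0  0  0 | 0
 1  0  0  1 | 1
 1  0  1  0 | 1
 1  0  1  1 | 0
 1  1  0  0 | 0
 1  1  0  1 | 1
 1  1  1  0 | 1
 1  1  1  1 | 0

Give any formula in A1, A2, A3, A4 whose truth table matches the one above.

G=1 on 4 inputs: (1,0,0,1), (1,0,1,0), (1,1,0,1), (1,1,1,0). Reading each as a conjunction of literals (A1·¬A2·¬A3·A4, A1·¬A2·A3·¬A4, A1·A2·¬A3·A4, A1·A2·A3·¬A4) and taking the OR gives the canonical DNF.

G(A1, A2, A3, A4) = (((((A1 & ~A2) & ~A3) & A4) | (((A1 & ~A2) & A3) & ~A4)) | (((A1 & A2) & ~A3) & A4)) | (((A1 & A2) & A3) & ~A4)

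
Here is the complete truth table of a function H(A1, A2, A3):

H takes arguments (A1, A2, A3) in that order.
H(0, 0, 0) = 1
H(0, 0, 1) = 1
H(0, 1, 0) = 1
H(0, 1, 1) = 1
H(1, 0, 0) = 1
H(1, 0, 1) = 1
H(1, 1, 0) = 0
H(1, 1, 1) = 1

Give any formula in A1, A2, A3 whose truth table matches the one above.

H is 0 on exactly one input, (1,1,0), whose minterm is A1·A2·¬A3. So H is the negation of that single conjunction.

H(A1, A2, A3) = NOT ((A1 AND A2) AND NOT A3)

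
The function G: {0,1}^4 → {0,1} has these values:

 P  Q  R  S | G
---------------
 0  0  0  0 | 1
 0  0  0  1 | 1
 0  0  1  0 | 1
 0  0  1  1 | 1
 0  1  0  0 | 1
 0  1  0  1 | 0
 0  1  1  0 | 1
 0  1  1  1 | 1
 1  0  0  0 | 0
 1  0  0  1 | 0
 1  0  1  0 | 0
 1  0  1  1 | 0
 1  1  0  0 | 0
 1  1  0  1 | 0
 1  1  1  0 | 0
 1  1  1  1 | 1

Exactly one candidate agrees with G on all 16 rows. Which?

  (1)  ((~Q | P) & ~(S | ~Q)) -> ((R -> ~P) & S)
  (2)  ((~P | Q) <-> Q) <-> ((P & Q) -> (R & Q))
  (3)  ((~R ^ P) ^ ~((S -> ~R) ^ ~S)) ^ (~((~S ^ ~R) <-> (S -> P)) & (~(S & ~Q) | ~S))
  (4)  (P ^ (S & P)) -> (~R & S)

(1): at (0,1,0,1) it gives 1, but G = 0 — eliminated.
(2): at (0,0,0,0) it gives 0, but G = 1 — eliminated.
(4): at (0,1,0,1) it gives 1, but G = 0 — eliminated.
Only (3) survives; checking it on all 16 rows confirms it matches G.

3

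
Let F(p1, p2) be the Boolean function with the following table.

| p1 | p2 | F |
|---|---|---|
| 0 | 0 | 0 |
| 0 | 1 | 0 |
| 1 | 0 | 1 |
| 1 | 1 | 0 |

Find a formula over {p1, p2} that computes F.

1 only at (1,0): p1 AND NOT p2.

F(p1, p2) = p1 ∧ ¬p2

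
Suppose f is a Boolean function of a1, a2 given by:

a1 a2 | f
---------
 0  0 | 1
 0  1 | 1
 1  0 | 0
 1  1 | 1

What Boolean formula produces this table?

This is a1 → a2 (false only at 1,0).

f(a1, a2) = a1 IMPLIES a2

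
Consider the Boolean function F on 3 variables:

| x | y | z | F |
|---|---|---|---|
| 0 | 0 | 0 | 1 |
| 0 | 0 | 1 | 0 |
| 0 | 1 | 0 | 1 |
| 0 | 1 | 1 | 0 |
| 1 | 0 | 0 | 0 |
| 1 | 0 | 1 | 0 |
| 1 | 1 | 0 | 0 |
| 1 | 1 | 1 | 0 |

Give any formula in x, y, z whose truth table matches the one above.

The 1-rows are (0,0,0), (0,1,0). Each contributes one minterm — ¬x·¬y·¬z; ¬x·y·¬z — and their disjunction is a sum-of-products form of F.

F(x, y, z) = ((not x and not y) and not z) or ((not x and y) and not z)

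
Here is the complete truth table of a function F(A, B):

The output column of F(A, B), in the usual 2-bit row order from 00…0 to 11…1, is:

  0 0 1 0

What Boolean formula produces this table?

F(A, B) = A and not B

1 only at (1,0): A AND NOT B.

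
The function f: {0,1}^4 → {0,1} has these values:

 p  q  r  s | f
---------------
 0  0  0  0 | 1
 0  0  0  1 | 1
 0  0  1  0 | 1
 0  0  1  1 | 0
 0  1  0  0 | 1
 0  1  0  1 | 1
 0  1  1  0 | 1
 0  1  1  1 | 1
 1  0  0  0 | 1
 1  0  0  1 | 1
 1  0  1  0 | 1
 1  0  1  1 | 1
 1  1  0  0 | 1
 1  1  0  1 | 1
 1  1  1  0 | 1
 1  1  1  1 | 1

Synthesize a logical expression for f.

f(p, q, r, s) = NOT (((NOT p AND NOT q) AND r) AND s)

Only row (0,0,1,1) gives 0. So f is 1 everywhere except there — the complement of the minterm ¬p·¬q·r·s.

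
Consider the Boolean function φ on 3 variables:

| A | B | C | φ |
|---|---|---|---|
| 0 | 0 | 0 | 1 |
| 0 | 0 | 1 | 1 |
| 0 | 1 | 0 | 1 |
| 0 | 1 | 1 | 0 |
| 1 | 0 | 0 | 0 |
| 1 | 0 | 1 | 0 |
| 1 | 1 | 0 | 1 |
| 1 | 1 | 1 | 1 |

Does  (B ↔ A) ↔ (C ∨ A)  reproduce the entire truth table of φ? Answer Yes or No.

Check the formula against φ row by row:
  A=0, B=0, C=0: formula gives 0, but φ = 1 ✗
Row (0,0,0) is a counterexample, so the formula is not equivalent to φ.

No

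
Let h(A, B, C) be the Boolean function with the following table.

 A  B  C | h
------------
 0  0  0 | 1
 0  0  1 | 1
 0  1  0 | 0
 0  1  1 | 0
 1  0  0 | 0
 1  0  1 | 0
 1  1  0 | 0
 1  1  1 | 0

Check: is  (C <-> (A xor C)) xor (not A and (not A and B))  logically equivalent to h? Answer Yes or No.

Evaluate (C <-> (A xor C)) xor (not A and (not A and B)) on each row and compare to h:
  A=0, B=0, C=0: formula gives 1, h = 1 ✓
  A=0, B=0, C=1: formula gives 1, h = 1 ✓
  A=0, B=1, C=0: formula gives 0, h = 0 ✓
  A=0, B=1, C=1: formula gives 0, h = 0 ✓
  A=1, B=0, C=0: formula gives 0, h = 0 ✓
  … (the remaining 3 rows also agree.)
No disagreement on any input; they are logically equivalent.

Yes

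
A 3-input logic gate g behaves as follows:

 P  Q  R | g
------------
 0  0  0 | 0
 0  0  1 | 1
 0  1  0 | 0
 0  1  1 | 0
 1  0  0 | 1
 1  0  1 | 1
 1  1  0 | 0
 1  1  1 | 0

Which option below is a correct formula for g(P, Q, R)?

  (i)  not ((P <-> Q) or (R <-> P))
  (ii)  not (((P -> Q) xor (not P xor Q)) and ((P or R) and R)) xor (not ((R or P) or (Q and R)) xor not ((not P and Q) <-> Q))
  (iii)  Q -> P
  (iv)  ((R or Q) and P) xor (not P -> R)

ii

(i) disagrees with g on (0,0,1) (formula → 0, table → 1); rule it out.
(iii) disagrees with g on (0,0,0) (formula → 1, table → 0); rule it out.
(iv) disagrees with g on (0,1,1) (formula → 1, table → 0); rule it out.
(ii) is the remaining candidate, and it agrees with g on all 8 inputs.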